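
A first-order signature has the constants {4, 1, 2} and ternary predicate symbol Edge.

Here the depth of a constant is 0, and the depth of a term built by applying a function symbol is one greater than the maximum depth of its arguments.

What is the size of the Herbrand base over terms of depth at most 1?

27

First count ground terms of depth ≤ 1.
With no function symbols every ground term is a constant, so there are exactly 3 ground terms at every depth bound.
N_0 = 3
N_1 = 3
Explicitly: 4, 1, 2.
So |H| = 3.
Each predicate of arity r yields |H|^r ground atoms (one per choice of an r-tuple from H):
  Edge: 3^3 = 27
Total ground atoms: 27.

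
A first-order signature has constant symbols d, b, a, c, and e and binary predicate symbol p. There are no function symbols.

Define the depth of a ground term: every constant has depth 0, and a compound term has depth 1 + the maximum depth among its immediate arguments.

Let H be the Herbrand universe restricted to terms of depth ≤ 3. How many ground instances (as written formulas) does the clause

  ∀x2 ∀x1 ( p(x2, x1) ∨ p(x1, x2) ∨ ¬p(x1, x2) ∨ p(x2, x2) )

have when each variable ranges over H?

Ground terms of depth ≤ 3:
  With no function symbols every ground term is a constant, so there are exactly 5 ground terms at every depth bound.
  N_0 = 5
  N_1 = 5
  N_2 = 5
  N_3 = 5
So there are 5 ground terms available for substitution.
Each of x2, x1 ranges independently over the available ground terms, and distinct assignments produce distinct instances.
Number of ground instances = 5^2 = 25.

25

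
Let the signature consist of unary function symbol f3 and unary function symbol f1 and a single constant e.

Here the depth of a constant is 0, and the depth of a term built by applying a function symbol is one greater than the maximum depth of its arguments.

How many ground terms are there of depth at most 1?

Let N_k count ground terms of depth at most k. Each non-constant term of depth ≤ k is some function symbol applied to depth-≤(k−1) arguments, giving N_k = 1 + N_{k-1} + N_{k-1}.
N_0 = 1
N_1 = 1 + 1 + 1 = 3

3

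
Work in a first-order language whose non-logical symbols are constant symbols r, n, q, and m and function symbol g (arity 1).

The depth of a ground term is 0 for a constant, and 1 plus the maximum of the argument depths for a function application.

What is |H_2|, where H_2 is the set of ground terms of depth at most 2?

Write N_k for the number of ground terms of depth ≤ k. A term of depth ≤ k is either a constant or a function symbol applied to arguments of depth ≤ k−1, so N_k = 4 + N_{k-1}.
N_0 = 4
N_1 = 4 + 4 = 8
N_2 = 4 + 8 = 12
Explicitly: r, n, q, m, g(r), g(n), g(q), g(m), g(g(r)), g(g(n)), g(g(q)), g(g(m)).

12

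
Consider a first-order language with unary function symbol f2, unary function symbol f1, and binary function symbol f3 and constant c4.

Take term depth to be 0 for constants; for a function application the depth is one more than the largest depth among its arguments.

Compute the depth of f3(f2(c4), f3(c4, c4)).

2

depth(f2(c4)) = 1 + depth(c4) = 1 + 0 = 1
depth(f3(c4, c4)) = 1 + max(0, 0) = 1
depth(f3(f2(c4), f3(c4, c4))) = 1 + max(1, 1) = 2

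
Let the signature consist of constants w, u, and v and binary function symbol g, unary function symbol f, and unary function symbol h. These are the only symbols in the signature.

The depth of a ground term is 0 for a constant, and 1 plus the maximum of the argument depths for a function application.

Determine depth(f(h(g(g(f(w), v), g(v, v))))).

5

depth(f(w)) = 1 + depth(w) = 1 + 0 = 1
depth(g(f(w), v)) = 1 + max(1, 0) = 2
depth(g(v, v)) = 1 + max(0, 0) = 1
depth(g(g(f(w), v), g(v, v))) = 1 + max(2, 1) = 3
depth(h(g(g(f(w), v), g(v, v)))) = 1 + depth(g(g(f(w), v), g(v, v))) = 1 + 3 = 4
depth(f(h(g(g(f(w), v), g(v, v))))) = 1 + depth(h(g(g(f(w), v), g(v, v)))) = 1 + 4 = 5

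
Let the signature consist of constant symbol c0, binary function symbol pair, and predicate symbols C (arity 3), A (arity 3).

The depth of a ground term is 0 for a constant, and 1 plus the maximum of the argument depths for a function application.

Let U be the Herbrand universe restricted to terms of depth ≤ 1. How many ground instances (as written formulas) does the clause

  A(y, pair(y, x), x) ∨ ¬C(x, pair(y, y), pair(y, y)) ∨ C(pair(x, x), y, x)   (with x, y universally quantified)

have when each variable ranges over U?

4

Ground terms of depth ≤ 1:
  Let N_k count ground terms of depth at most k. Each non-constant term of depth ≤ k is some function symbol applied to depth-≤(k−1) arguments, giving N_k = 1 + N_{k-1}^2.
  N_0 = 1
  N_1 = 1 + 1^2 = 2
So there are 2 ground terms available for substitution.
The clause has 2 distinct variables (x, y), each appearing in the body. In the free term algebra distinct substitutions yield syntactically distinct ground instances.
Number of ground instances = 2^2 = 4.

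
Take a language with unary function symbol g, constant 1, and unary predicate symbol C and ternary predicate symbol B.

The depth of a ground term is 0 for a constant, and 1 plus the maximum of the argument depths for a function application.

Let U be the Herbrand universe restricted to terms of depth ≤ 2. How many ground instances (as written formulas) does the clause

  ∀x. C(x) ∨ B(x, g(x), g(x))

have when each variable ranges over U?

Ground terms of depth ≤ 2:
  Count level by level. With function symbols g/1, the terms of depth ≤ k are the 1 constant together with each function applied to depth-≤(k−1) tuples, so N_k = 1 + N_{k-1}.
  N_0 = 1
  N_1 = 1 + 1 = 2
  N_2 = 1 + 2 = 3
So there are 3 ground terms available for substitution.
There is 1 variable to instantiate (x),  occurring in at least one literal, so different choices give different ground instances.
Number of ground instances = 3.

3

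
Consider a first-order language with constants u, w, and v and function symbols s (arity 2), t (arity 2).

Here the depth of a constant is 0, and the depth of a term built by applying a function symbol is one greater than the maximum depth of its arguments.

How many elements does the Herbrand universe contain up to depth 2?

Count level by level. With function symbols s/2, t/2, the terms of depth ≤ k are the 3 constants together with each function applied to depth-≤(k−1) tuples, so N_k = 3 + N_{k-1}^2 + N_{k-1}^2.
N_0 = 3
N_1 = 3 + 3^2 + 3^2 = 21
N_2 = 3 + 21^2 + 21^2 = 885

885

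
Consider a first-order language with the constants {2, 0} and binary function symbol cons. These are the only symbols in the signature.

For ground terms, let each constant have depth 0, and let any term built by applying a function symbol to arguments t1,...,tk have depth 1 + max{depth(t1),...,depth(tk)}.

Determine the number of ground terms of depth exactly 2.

32

Let N_k = |{terms of depth ≤ k}|. Then N_0 = 2 and N_k = 2 + N_{k-1}^2 for k ≥ 1 (one summand per function symbol, arity giving the exponent).
N_0 = 2
N_1 = 2 + 2^2 = 6
N_2 = 2 + 6^2 = 38
Terms of depth exactly 2: N_2 − N_1 = 38 − 6 = 32.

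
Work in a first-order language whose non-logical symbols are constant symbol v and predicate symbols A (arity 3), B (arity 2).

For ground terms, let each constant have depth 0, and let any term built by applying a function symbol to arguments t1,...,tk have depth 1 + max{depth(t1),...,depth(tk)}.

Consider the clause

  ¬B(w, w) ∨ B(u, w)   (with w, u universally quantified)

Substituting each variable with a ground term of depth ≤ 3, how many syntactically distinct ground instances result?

1

Ground terms of depth ≤ 3:
  With no function symbols every ground term is a constant, so there is exactly 1 ground term at every depth bound.
  N_0 = 1
  N_1 = 1
  N_2 = 1
  N_3 = 1
  Explicitly: v.
So there is exactly 1 ground term available for substitution.
There are 2 variables to instantiate (w, u), each occurring in at least one literal, so different choices give different ground instances.
Number of ground instances = 1^2 = 1.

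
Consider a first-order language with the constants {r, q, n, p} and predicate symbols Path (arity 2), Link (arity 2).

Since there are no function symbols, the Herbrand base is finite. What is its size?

With no function symbols, the Herbrand universe is just the 4 constants.
Ground atoms per predicate: Path: 4^2 = 16, Link: 4^2 = 16.
Herbrand base size = 16 + 16 = 32.

32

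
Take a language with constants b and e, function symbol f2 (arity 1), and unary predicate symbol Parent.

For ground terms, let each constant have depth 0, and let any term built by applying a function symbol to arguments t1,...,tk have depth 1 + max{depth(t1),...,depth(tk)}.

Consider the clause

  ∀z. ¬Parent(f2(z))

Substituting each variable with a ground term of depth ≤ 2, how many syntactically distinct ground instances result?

6

Ground terms of depth ≤ 2:
  Let N_k count ground terms of depth at most k. Each non-constant term of depth ≤ k is some function symbol applied to depth-≤(k−1) arguments, giving N_k = 2 + N_{k-1}.
  N_0 = 2
  N_1 = 2 + 2 = 4
  N_2 = 2 + 4 = 6
So there are 6 ground terms available for substitution.
The body mentions the single quantified variable z; since ground terms form a free algebra, no two substitutions collapse to the same formula.
Number of ground instances = 6.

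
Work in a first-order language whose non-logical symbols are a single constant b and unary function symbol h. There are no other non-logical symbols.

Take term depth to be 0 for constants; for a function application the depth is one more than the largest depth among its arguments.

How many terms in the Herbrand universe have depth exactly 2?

1

Let N_k = |{terms of depth ≤ k}|. Then N_0 = 1 and N_k = 1 + N_{k-1} for k ≥ 1 (one summand per function symbol, arity giving the exponent).
N_0 = 1
N_1 = 1 + 1 = 2
N_2 = 1 + 2 = 3
Terms of depth exactly 2: N_2 − N_1 = 3 − 2 = 1.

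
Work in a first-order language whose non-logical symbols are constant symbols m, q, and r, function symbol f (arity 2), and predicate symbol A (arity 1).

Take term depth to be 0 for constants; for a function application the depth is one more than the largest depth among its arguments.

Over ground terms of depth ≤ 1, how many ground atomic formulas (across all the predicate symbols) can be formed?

First count ground terms of depth ≤ 1.
Let N_k count ground terms of depth at most k. Each non-constant term of depth ≤ k is some function symbol applied to depth-≤(k−1) arguments, giving N_k = 3 + N_{k-1}^2.
N_0 = 3
N_1 = 3 + 3^2 = 12
So |H| = 12.
A ground atom is a predicate applied to a tuple of terms from H, so the count is the sum over predicates of |H|^arity:
  A: 12
Total ground atoms: 12.

12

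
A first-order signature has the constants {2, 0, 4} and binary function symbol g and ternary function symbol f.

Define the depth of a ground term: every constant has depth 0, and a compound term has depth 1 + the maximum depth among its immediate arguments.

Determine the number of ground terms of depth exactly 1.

Let N_k count ground terms of depth at most k. Each non-constant term of depth ≤ k is some function symbol applied to depth-≤(k−1) arguments, giving N_k = 3 + N_{k-1}^2 + N_{k-1}^3.
N_0 = 3
N_1 = 3 + 3^2 + 3^3 = 39
Terms of depth exactly 1: N_1 − N_0 = 39 − 3 = 36.

36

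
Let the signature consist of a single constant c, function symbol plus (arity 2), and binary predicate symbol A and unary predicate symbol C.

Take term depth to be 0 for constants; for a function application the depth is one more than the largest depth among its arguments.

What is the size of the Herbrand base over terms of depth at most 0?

2

First count ground terms of depth ≤ 0.
Count level by level. With function symbols plus/2, the terms of depth ≤ k are the 1 constant together with each function applied to depth-≤(k−1) tuples, so N_k = 1 + N_{k-1}^2.
N_0 = 1
Explicitly: c.
So |H| = 1.
Each predicate of arity r yields |H|^r ground atoms (one per choice of an r-tuple from H):
  A: 1^2 = 1;  C: 1
Total ground atoms: 1 + 1 = 2.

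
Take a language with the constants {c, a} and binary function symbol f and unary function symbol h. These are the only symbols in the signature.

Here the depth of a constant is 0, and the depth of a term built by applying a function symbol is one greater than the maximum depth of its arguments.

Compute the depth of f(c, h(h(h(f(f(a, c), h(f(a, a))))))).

depth(f(a, c)) = 1 + max(0, 0) = 1
depth(f(a, a)) = 1 + max(0, 0) = 1
depth(h(f(a, a))) = 1 + depth(f(a, a)) = 1 + 1 = 2
depth(f(f(a, c), h(f(a, a)))) = 1 + max(1, 2) = 3
depth(h(f(f(a, c), h(f(a, a))))) = 1 + depth(f(f(a, c), h(f(a, a)))) = 1 + 3 = 4
depth(h(h(f(f(a, c), h(f(a, a)))))) = 1 + depth(h(f(f(a, c), h(f(a, a))))) = 1 + 4 = 5
depth(h(h(h(f(f(a, c), h(f(a, a))))))) = 1 + depth(h(h(f(f(a, c), h(f(a, a)))))) = 1 + 5 = 6
depth(f(c, h(h(h(f(f(a, c), h(f(a, a)))))))) = 1 + max(0, 6) = 7

7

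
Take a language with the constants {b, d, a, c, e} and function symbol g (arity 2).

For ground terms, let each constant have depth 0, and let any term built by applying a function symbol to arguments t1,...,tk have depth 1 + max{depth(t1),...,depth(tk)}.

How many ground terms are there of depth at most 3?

Write N_k for the number of ground terms of depth ≤ k. A term of depth ≤ k is either a constant or a function symbol applied to arguments of depth ≤ k−1, so N_k = 5 + N_{k-1}^2.
N_0 = 5
N_1 = 5 + 5^2 = 30
N_2 = 5 + 30^2 = 905
N_3 = 5 + 905^2 = 819030

819030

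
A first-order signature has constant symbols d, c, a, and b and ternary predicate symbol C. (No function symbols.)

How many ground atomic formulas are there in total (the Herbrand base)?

With no function symbols, the Herbrand universe is just the 4 constants.
Ground atoms per predicate: C: 4^3 = 64.
Herbrand base size = 64 = 64.

64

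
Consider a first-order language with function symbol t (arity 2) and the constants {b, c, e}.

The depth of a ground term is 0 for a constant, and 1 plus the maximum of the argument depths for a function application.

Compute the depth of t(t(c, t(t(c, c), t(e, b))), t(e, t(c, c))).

depth(t(c, c)) = 1 + max(0, 0) = 1
depth(t(e, b)) = 1 + max(0, 0) = 1
depth(t(t(c, c), t(e, b))) = 1 + max(1, 1) = 2
depth(t(c, t(t(c, c), t(e, b)))) = 1 + max(0, 2) = 3
depth(t(e, t(c, c))) = 1 + max(0, 1) = 2
depth(t(t(c, t(t(c, c), t(e, b))), t(e, t(c, c)))) = 1 + max(3, 2) = 4

4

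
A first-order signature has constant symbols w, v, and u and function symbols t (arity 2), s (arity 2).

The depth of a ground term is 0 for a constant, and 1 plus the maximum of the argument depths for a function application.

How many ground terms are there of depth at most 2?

885

Let N_k = |{terms of depth ≤ k}|. Then N_0 = 3 and N_k = 3 + N_{k-1}^2 + N_{k-1}^2 for k ≥ 1 (one summand per function symbol, arity giving the exponent).
N_0 = 3
N_1 = 3 + 3^2 + 3^2 = 21
N_2 = 3 + 21^2 + 21^2 = 885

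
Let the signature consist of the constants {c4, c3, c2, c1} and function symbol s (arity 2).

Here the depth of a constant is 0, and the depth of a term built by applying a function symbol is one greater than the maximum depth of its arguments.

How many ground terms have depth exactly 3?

Let N_k count ground terms of depth at most k. Each non-constant term of depth ≤ k is some function symbol applied to depth-≤(k−1) arguments, giving N_k = 4 + N_{k-1}^2.
N_0 = 4
N_1 = 4 + 4^2 = 20
N_2 = 4 + 20^2 = 404
N_3 = 4 + 404^2 = 163220
Terms of depth exactly 3: N_3 − N_2 = 163220 − 404 = 162816.

162816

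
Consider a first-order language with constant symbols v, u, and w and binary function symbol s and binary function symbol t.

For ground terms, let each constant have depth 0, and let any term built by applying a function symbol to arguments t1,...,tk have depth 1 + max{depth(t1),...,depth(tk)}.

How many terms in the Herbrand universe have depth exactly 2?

Let N_k = |{terms of depth ≤ k}|. Then N_0 = 3 and N_k = 3 + N_{k-1}^2 + N_{k-1}^2 for k ≥ 1 (one summand per function symbol, arity giving the exponent).
N_0 = 3
N_1 = 3 + 3^2 + 3^2 = 21
N_2 = 3 + 21^2 + 21^2 = 885
Terms of depth exactly 2: N_2 − N_1 = 885 − 21 = 864.

864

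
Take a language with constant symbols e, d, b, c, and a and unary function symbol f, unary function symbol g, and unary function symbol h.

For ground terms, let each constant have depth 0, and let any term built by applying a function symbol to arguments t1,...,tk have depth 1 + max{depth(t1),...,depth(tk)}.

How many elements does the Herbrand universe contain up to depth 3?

200

If N_k denotes the number of depth-≤k ground terms, the 5 constants give N_0 = 5, and each function symbol of arity r contributes N_{k-1}^r new terms at level k: N_k = 5 + N_{k-1} + N_{k-1} + N_{k-1}.
N_0 = 5
N_1 = 5 + 5 + 5 + 5 = 20
N_2 = 5 + 20 + 20 + 20 = 65
N_3 = 5 + 65 + 65 + 65 = 200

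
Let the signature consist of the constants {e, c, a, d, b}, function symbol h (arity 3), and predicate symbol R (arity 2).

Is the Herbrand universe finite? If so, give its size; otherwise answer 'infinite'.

The signature has at least one function symbol (h, arity 3) and at least one constant (e).
Iterating h gives infinitely many distinct ground terms: e, h(e, e, e), h(h(e, e, e), h(e, e, e), h(e, e, e)), ...
So the Herbrand universe is infinite.

infinite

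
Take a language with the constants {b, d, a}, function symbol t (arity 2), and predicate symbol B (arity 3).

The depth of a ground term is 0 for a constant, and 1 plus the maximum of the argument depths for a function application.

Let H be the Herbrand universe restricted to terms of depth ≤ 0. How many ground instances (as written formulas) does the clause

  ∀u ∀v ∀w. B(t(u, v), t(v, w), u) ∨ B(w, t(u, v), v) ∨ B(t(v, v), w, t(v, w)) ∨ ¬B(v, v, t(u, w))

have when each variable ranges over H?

Ground terms of depth ≤ 0:
  If N_k denotes the number of depth-≤k ground terms, the 3 constants give N_0 = 3, and each function symbol of arity r contributes N_{k-1}^r new terms at level k: N_k = 3 + N_{k-1}^2.
  N_0 = 3
  Explicitly: b, d, a.
So there are 3 ground terms available for substitution.
There are 3 variables to instantiate (u, v, w), each occurring in at least one literal, so different choices give different ground instances.
Number of ground instances = 3^3 = 27.

27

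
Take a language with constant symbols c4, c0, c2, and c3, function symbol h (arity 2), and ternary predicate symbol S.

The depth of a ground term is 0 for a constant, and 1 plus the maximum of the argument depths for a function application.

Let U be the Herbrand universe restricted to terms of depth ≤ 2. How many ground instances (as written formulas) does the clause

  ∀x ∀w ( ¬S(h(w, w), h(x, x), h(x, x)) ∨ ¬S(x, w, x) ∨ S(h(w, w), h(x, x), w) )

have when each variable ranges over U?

163216

Ground terms of depth ≤ 2:
  Count level by level. With function symbols h/2, the terms of depth ≤ k are the 4 constants together with each function applied to depth-≤(k−1) tuples, so N_k = 4 + N_{k-1}^2.
  N_0 = 4
  N_1 = 4 + 4^2 = 20
  N_2 = 4 + 20^2 = 404
So there are 404 ground terms available for substitution.
There are 2 variables to instantiate (x, w), each occurring in at least one literal, so different choices give different ground instances.
Number of ground instances = 404^2 = 163216.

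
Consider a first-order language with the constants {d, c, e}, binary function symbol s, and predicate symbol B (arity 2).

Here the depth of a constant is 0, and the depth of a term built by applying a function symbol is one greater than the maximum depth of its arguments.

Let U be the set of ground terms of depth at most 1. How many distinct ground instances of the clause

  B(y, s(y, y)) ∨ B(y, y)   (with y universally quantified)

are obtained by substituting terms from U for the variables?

12

Ground terms of depth ≤ 1:
  Write N_k for the number of ground terms of depth ≤ k. A term of depth ≤ k is either a constant or a function symbol applied to arguments of depth ≤ k−1, so N_k = 3 + N_{k-1}^2.
  N_0 = 3
  N_1 = 3 + 3^2 = 12
So there are 12 ground terms available for substitution.
There is 1 variable to instantiate (y),  occurring in at least one literal, so different choices give different ground instances.
Number of ground instances = 12.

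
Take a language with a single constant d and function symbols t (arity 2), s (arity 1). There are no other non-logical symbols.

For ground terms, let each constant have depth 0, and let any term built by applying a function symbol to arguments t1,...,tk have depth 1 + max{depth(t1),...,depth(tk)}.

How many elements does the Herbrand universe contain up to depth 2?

If N_k denotes the number of depth-≤k ground terms, the 1 constant gives N_0 = 1, and each function symbol of arity r contributes N_{k-1}^r new terms at level k: N_k = 1 + N_{k-1}^2 + N_{k-1}.
N_0 = 1
N_1 = 1 + 1^2 + 1 = 3
N_2 = 1 + 3^2 + 3 = 13

13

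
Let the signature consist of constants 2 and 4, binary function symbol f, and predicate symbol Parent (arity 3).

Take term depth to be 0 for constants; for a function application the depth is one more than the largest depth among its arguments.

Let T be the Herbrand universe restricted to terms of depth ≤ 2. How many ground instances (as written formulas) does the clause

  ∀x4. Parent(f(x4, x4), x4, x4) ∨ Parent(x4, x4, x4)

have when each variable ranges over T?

38

Ground terms of depth ≤ 2:
  Write N_k for the number of ground terms of depth ≤ k. A term of depth ≤ k is either a constant or a function symbol applied to arguments of depth ≤ k−1, so N_k = 2 + N_{k-1}^2.
  N_0 = 2
  N_1 = 2 + 2^2 = 6
  N_2 = 2 + 6^2 = 38
So there are 38 ground terms available for substitution.
The body mentions the single quantified variable x4; since ground terms form a free algebra, no two substitutions collapse to the same formula.
Number of ground instances = 38.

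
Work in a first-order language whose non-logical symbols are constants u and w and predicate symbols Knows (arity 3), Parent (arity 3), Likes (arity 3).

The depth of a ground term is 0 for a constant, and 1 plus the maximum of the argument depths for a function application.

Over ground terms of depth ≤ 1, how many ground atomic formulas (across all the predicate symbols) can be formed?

24

First count ground terms of depth ≤ 1.
With no function symbols every ground term is a constant, so there are exactly 2 ground terms at every depth bound.
N_0 = 2
N_1 = 2
Explicitly: u, w.
So |H| = 2.
Each predicate of arity r yields |H|^r ground atoms (one per choice of an r-tuple from H):
  Knows: 2^3 = 8;  Parent: 2^3 = 8;  Likes: 2^3 = 8
Total ground atoms: 8 + 8 + 8 = 24.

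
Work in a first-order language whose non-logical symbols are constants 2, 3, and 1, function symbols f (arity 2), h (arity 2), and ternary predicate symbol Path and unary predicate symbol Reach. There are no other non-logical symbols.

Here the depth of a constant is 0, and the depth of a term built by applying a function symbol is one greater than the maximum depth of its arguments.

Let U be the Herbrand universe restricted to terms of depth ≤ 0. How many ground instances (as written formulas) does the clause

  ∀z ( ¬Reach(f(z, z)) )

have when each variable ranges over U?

Ground terms of depth ≤ 0:
  Count level by level. With function symbols f/2, h/2, the terms of depth ≤ k are the 3 constants together with each function applied to depth-≤(k−1) tuples, so N_k = 3 + N_{k-1}^2 + N_{k-1}^2.
  N_0 = 3
So there are 3 ground terms available for substitution.
There is 1 variable to instantiate (z),  occurring in at least one literal, so different choices give different ground instances.
Number of ground instances = 3.

3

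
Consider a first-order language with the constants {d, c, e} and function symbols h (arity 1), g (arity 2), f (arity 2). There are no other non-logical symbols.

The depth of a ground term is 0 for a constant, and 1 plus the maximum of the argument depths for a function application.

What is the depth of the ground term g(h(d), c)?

depth(h(d)) = 1 + depth(d) = 1 + 0 = 1
depth(g(h(d), c)) = 1 + max(1, 0) = 2

2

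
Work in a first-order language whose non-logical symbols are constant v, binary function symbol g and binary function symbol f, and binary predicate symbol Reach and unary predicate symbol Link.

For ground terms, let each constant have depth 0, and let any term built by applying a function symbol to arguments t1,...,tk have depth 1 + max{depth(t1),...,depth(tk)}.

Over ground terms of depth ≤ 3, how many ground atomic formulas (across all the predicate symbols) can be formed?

523452

First count ground terms of depth ≤ 3.
Let N_k count ground terms of depth at most k. Each non-constant term of depth ≤ k is some function symbol applied to depth-≤(k−1) arguments, giving N_k = 1 + N_{k-1}^2 + N_{k-1}^2.
N_0 = 1
N_1 = 1 + 1^2 + 1^2 = 3
N_2 = 1 + 3^2 + 3^2 = 19
N_3 = 1 + 19^2 + 19^2 = 723
So |H| = 723.
A ground atom is a predicate applied to a tuple of terms from H, so the count is the sum over predicates of |H|^arity:
  Reach: 723^2 = 522729;  Link: 723
Total ground atoms: 522729 + 723 = 523452.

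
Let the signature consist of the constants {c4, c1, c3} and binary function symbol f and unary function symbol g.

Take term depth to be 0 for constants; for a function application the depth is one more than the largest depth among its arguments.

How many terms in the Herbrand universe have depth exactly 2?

If N_k denotes the number of depth-≤k ground terms, the 3 constants give N_0 = 3, and each function symbol of arity r contributes N_{k-1}^r new terms at level k: N_k = 3 + N_{k-1}^2 + N_{k-1}.
N_0 = 3
N_1 = 3 + 3^2 + 3 = 15
N_2 = 3 + 15^2 + 15 = 243
Terms of depth exactly 2: N_2 − N_1 = 243 − 15 = 228.

228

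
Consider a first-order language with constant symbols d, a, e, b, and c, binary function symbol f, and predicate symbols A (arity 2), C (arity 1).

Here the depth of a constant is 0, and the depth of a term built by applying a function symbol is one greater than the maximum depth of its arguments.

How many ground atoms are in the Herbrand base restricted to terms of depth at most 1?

First count ground terms of depth ≤ 1.
Let N_k count ground terms of depth at most k. Each non-constant term of depth ≤ k is some function symbol applied to depth-≤(k−1) arguments, giving N_k = 5 + N_{k-1}^2.
N_0 = 5
N_1 = 5 + 5^2 = 30
So |H| = 30.
Ground atoms are formed by filling each argument slot of a predicate with a term from H, so an r-ary predicate gives |H|^r atoms:
  A: 30^2 = 900;  C: 30
Total ground atoms: 900 + 30 = 930.

930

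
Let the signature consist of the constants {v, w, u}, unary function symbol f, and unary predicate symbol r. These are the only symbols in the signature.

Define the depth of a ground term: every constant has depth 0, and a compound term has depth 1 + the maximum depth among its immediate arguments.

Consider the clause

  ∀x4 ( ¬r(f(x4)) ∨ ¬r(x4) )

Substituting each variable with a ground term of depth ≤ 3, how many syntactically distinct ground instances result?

Ground terms of depth ≤ 3:
  If N_k denotes the number of depth-≤k ground terms, the 3 constants give N_0 = 3, and each function symbol of arity r contributes N_{k-1}^r new terms at level k: N_k = 3 + N_{k-1}.
  N_0 = 3
  N_1 = 3 + 3 = 6
  N_2 = 3 + 6 = 9
  N_3 = 3 + 9 = 12
  Explicitly: v, w, u, f(v), f(w), f(u), f(f(v)), f(f(w)), f(f(u)), f(f(f(v))), f(f(f(w))), f(f(f(u))).
So there are 12 ground terms available for substitution.
The variable x4 ranges independently over the available ground terms, and distinct assignments produce distinct instances.
Number of ground instances = 12.

12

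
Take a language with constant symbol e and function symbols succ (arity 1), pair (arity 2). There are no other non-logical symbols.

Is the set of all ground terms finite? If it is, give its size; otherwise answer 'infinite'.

The signature has at least one function symbol (succ, arity 1) and at least one constant (e).
Iterating succ gives infinitely many distinct ground terms: e, succ(e), succ(succ(e)), ...
So the Herbrand universe is infinite.

infinite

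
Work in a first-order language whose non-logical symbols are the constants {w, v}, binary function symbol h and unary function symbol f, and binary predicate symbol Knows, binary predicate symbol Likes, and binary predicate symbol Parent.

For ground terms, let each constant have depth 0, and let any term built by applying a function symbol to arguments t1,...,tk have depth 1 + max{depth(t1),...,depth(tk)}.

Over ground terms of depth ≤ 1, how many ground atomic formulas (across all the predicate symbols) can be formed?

192

First count ground terms of depth ≤ 1.
Write N_k for the number of ground terms of depth ≤ k. A term of depth ≤ k is either a constant or a function symbol applied to arguments of depth ≤ k−1, so N_k = 2 + N_{k-1}^2 + N_{k-1}.
N_0 = 2
N_1 = 2 + 2^2 + 2 = 8
So |H| = 8.
Each predicate of arity r yields |H|^r ground atoms (one per choice of an r-tuple from H):
  Knows: 8^2 = 64;  Likes: 8^2 = 64;  Parent: 8^2 = 64
Total ground atoms: 64 + 64 + 64 = 192.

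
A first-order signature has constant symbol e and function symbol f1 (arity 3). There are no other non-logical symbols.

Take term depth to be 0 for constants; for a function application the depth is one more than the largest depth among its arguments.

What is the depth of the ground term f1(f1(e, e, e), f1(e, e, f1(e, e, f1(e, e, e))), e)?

depth(f1(e, e, e)) = 1 + max(0, 0, 0) = 1
depth(f1(e, e, f1(e, e, e))) = 1 + max(0, 0, 1) = 2
depth(f1(e, e, f1(e, e, f1(e, e, e)))) = 1 + max(0, 0, 2) = 3
depth(f1(f1(e, e, e), f1(e, e, f1(e, e, f1(e, e, e))), e)) = 1 + max(1, 3, 0) = 4

4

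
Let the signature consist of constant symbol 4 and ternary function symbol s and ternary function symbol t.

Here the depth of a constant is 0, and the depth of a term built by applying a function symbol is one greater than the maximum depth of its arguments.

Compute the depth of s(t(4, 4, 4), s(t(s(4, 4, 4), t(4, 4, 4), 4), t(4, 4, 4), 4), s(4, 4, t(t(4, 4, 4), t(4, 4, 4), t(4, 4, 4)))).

depth(t(4, 4, 4)) = 1 + max(0, 0, 0) = 1
depth(s(4, 4, 4)) = 1 + max(0, 0, 0) = 1
depth(t(s(4, 4, 4), t(4, 4, 4), 4)) = 1 + max(1, 1, 0) = 2
depth(s(t(s(4, 4, 4), t(4, 4, 4), 4), t(4, 4, 4), 4)) = 1 + max(2, 1, 0) = 3
depth(t(t(4, 4, 4), t(4, 4, 4), t(4, 4, 4))) = 1 + max(1, 1, 1) = 2
depth(s(4, 4, t(t(4, 4, 4), t(4, 4, 4), t(4, 4, 4)))) = 1 + max(0, 0, 2) = 3
depth(s(t(4, 4, 4), s(t(s(4, 4, 4), t(4, 4, 4), 4), t(4, 4, 4), 4), s(4, 4, t(t(4, 4, 4), t(4, 4, 4), t(4, 4, 4))))) = 1 + max(1, 3, 3) = 4

4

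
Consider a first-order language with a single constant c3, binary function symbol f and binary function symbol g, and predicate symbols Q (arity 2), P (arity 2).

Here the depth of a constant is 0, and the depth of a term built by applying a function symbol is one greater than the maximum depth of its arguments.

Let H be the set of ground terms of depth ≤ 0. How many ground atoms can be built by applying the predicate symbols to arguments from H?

First count ground terms of depth ≤ 0.
Count level by level. With function symbols f/2, g/2, the terms of depth ≤ k are the 1 constant together with each function applied to depth-≤(k−1) tuples, so N_k = 1 + N_{k-1}^2 + N_{k-1}^2.
N_0 = 1
Explicitly: c3.
So |H| = 1.
For each predicate symbol, the number of ground atoms is |H| raised to its arity; summing:
  Q: 1^2 = 1;  P: 1^2 = 1
Total ground atoms: 1 + 1 = 2.

2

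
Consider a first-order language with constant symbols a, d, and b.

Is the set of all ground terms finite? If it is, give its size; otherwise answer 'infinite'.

3

There are no function symbols, so every ground term is one of the 3 constants.
The Herbrand universe is {a, d, b}, which is finite with 3 elements.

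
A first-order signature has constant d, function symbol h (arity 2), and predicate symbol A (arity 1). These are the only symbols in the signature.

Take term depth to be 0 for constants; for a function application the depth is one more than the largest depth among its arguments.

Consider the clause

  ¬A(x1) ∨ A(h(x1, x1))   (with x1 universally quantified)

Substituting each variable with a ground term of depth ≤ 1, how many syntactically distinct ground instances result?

2

Ground terms of depth ≤ 1:
  Let N_k = |{terms of depth ≤ k}|. Then N_0 = 1 and N_k = 1 + N_{k-1}^2 for k ≥ 1 (one summand per function symbol, arity giving the exponent).
  N_0 = 1
  N_1 = 1 + 1^2 = 2
  Explicitly: d, h(d, d).
So there are 2 ground terms available for substitution.
There is 1 variable to instantiate (x1),  occurring in at least one literal, so different choices give different ground instances.
Number of ground instances = 2.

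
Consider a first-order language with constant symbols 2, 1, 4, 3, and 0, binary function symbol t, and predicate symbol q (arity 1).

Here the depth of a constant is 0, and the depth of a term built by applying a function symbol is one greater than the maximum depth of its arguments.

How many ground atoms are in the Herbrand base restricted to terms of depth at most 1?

First count ground terms of depth ≤ 1.
Write N_k for the number of ground terms of depth ≤ k. A term of depth ≤ k is either a constant or a function symbol applied to arguments of depth ≤ k−1, so N_k = 5 + N_{k-1}^2.
N_0 = 5
N_1 = 5 + 5^2 = 30
So |H| = 30.
A ground atom is a predicate applied to a tuple of terms from H, so the count is the sum over predicates of |H|^arity:
  q: 30
Total ground atoms: 30.

30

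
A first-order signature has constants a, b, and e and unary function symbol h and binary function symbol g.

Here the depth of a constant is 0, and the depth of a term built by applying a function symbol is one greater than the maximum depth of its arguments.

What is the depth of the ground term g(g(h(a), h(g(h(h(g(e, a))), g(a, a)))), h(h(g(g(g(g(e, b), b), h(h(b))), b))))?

depth(h(a)) = 1 + depth(a) = 1 + 0 = 1
depth(g(e, a)) = 1 + max(0, 0) = 1
depth(h(g(e, a))) = 1 + depth(g(e, a)) = 1 + 1 = 2
depth(h(h(g(e, a)))) = 1 + depth(h(g(e, a))) = 1 + 2 = 3
depth(g(a, a)) = 1 + max(0, 0) = 1
depth(g(h(h(g(e, a))), g(a, a))) = 1 + max(3, 1) = 4
depth(h(g(h(h(g(e, a))), g(a, a)))) = 1 + depth(g(h(h(g(e, a))), g(a, a))) = 1 + 4 = 5
depth(g(h(a), h(g(h(h(g(e, a))), g(a, a))))) = 1 + max(1, 5) = 6
depth(g(e, b)) = 1 + max(0, 0) = 1
depth(g(g(e, b), b)) = 1 + max(1, 0) = 2
depth(h(b)) = 1 + depth(b) = 1 + 0 = 1
depth(h(h(b))) = 1 + depth(h(b)) = 1 + 1 = 2
depth(g(g(g(e, b), b), h(h(b)))) = 1 + max(2, 2) = 3
depth(g(g(g(g(e, b), b), h(h(b))), b)) = 1 + max(3, 0) = 4
depth(h(g(g(g(g(e, b), b), h(h(b))), b))) = 1 + depth(g(g(g(g(e, b), b), h(h(b))), b)) = 1 + 4 = 5
depth(h(h(g(g(g(g(e, b), b), h(h(b))), b)))) = 1 + depth(h(g(g(g(g(e, b), b), h(h(b))), b))) = 1 + 5 = 6
depth(g(g(h(a), h(g(h(h(g(e, a))), g(a, a)))), h(h(g(g(g(g(e, b), b), h(h(b))), b))))) = 1 + max(6, 6) = 7

7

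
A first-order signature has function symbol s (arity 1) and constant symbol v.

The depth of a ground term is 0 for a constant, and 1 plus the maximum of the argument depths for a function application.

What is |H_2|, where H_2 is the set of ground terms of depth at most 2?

Let N_k count ground terms of depth at most k. Each non-constant term of depth ≤ k is some function symbol applied to depth-≤(k−1) arguments, giving N_k = 1 + N_{k-1}.
N_0 = 1
N_1 = 1 + 1 = 2
N_2 = 1 + 2 = 3

3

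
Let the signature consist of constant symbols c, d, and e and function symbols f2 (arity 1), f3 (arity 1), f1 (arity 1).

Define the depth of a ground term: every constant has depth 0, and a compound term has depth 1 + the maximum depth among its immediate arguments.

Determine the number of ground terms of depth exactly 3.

81

Let N_k = |{terms of depth ≤ k}|. Then N_0 = 3 and N_k = 3 + N_{k-1} + N_{k-1} + N_{k-1} for k ≥ 1 (one summand per function symbol, arity giving the exponent).
N_0 = 3
N_1 = 3 + 3 + 3 + 3 = 12
N_2 = 3 + 12 + 12 + 12 = 39
N_3 = 3 + 39 + 39 + 39 = 120
Terms of depth exactly 3: N_3 − N_2 = 120 − 39 = 81.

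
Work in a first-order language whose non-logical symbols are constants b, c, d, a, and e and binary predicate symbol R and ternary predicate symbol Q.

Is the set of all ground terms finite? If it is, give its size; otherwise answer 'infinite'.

5

There are no function symbols, so every ground term is one of the 5 constants.
The Herbrand universe is {b, c, d, a, e}, which is finite with 5 elements.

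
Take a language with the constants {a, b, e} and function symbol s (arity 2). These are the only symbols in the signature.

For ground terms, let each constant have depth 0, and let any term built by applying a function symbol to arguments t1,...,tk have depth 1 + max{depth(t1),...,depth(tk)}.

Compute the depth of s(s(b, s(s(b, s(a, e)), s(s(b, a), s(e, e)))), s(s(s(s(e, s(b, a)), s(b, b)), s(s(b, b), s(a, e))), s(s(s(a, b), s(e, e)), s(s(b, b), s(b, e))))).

depth(s(a, e)) = 1 + max(0, 0) = 1
depth(s(b, s(a, e))) = 1 + max(0, 1) = 2
depth(s(b, a)) = 1 + max(0, 0) = 1
depth(s(e, e)) = 1 + max(0, 0) = 1
depth(s(s(b, a), s(e, e))) = 1 + max(1, 1) = 2
depth(s(s(b, s(a, e)), s(s(b, a), s(e, e)))) = 1 + max(2, 2) = 3
depth(s(b, s(s(b, s(a, e)), s(s(b, a), s(e, e))))) = 1 + max(0, 3) = 4
depth(s(e, s(b, a))) = 1 + max(0, 1) = 2
depth(s(b, b)) = 1 + max(0, 0) = 1
depth(s(s(e, s(b, a)), s(b, b))) = 1 + max(2, 1) = 3
depth(s(s(b, b), s(a, e))) = 1 + max(1, 1) = 2
depth(s(s(s(e, s(b, a)), s(b, b)), s(s(b, b), s(a, e)))) = 1 + max(3, 2) = 4
depth(s(a, b)) = 1 + max(0, 0) = 1
depth(s(s(a, b), s(e, e))) = 1 + max(1, 1) = 2
depth(s(b, e)) = 1 + max(0, 0) = 1
depth(s(s(b, b), s(b, e))) = 1 + max(1, 1) = 2
depth(s(s(s(a, b), s(e, e)), s(s(b, b), s(b, e)))) = 1 + max(2, 2) = 3
depth(s(s(s(s(e, s(b, a)), s(b, b)), s(s(b, b), s(a, e))), s(s(s(a, b), s(e, e)), s(s(b, b), s(b, e))))) = 1 + max(4, 3) = 5
depth(s(s(b, s(s(b, s(a, e)), s(s(b, a), s(e, e)))), s(s(s(s(e, s(b, a)), s(b, b)), s(s(b, b), s(a, e))), s(s(s(a, b), s(e, e)), s(s(b, b), s(b, e)))))) = 1 + max(4, 5) = 6

6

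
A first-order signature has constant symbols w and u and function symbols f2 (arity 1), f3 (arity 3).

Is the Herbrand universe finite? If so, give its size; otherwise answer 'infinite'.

infinite

The signature has at least one function symbol (f2, arity 1) and at least one constant (w).
Iterating f2 gives infinitely many distinct ground terms: w, f2(w), f2(f2(w)), ...
So the Herbrand universe is infinite.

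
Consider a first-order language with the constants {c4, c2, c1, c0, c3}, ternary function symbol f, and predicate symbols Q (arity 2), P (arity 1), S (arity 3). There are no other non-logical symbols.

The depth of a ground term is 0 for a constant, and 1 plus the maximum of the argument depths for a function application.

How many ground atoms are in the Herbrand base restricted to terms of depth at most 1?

First count ground terms of depth ≤ 1.
Write N_k for the number of ground terms of depth ≤ k. A term of depth ≤ k is either a constant or a function symbol applied to arguments of depth ≤ k−1, so N_k = 5 + N_{k-1}^3.
N_0 = 5
N_1 = 5 + 5^3 = 130
So |H| = 130.
Each predicate of arity r yields |H|^r ground atoms (one per choice of an r-tuple from H):
  Q: 130^2 = 16900;  P: 130;  S: 130^3 = 2197000
Total ground atoms: 16900 + 130 + 2197000 = 2214030.

2214030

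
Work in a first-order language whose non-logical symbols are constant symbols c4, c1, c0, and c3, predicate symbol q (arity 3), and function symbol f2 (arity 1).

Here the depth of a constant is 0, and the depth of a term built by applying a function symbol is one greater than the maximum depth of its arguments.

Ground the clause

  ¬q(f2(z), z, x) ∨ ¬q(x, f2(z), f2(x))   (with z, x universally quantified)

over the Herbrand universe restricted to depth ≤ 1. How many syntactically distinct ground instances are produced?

64

Ground terms of depth ≤ 1:
  Let N_k count ground terms of depth at most k. Each non-constant term of depth ≤ k is some function symbol applied to depth-≤(k−1) arguments, giving N_k = 4 + N_{k-1}.
  N_0 = 4
  N_1 = 4 + 4 = 8
So there are 8 ground terms available for substitution.
Each of z, x ranges independently over the available ground terms, and distinct assignments produce distinct instances.
Number of ground instances = 8^2 = 64.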